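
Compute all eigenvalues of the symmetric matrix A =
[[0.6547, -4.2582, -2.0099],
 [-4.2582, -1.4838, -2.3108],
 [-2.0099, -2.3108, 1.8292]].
sigma(A) ≈ {-6, 3, 4}

A is real symmetric, so its spectrum consists of real eigenvalues. Expanding the characteristic polynomial of the displayed matrix gives
  det(λ I - A) = p(λ) = λ^3 + (-1)λ^2 + (-30)λ + (72).
Solving p(λ) = 0 yields eigenvalues ≈ -6, 3, 4. (A is shown rounded to 4 decimals, so these recover the underlying integer eigenvalues to within that precision.)
Verification: the trace of A = 1 equals the sum of eigenvalues 1, and det(A) ≈ -72.0006 matches the eigenvalue product -72.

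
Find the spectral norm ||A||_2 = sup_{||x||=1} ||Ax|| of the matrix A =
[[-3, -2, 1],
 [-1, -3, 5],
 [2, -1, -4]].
||A||_2 ≈ 7.3896 (= sqrt(largest eigenvalue of A^T A))

||A||_2 = sigma_max(A) = sqrt(lambda_max(A^T A)). Form the symmetric matrix M = A^T A =
[[14, 7, -16],
 [7, 14, -13],
 [-16, -13, 42]].
Its characteristic polynomial (trace, sum of principal 2x2 minors, determinant of M give the coefficients) is
  p(λ) = det(λ I - M) = λ^3 - 70λ^2 + 898λ - 3136.
No integer candidate from the rational root theorem (±divisors of 3136) is a root, so the roots are irrational. The cubic discriminant is Δ = 34974320 > 0, so there are three distinct real roots. p(6) = -52 and p(7) = 63 have opposite signs, so a root lies in (6, 7); Newton's method refines it to λ ≈ 6.3517. p(9) = 5 and p(10) = -156 have opposite signs, so a root lies in (9, 10); Newton's method refines it to λ ≈ 9.0414. p(54) = -1300 and p(55) = 879 have opposite signs, so a root lies in (54, 55); Newton's method refines it to λ ≈ 54.6069. Check (Vieta): the three roots sum to 70, matching tr M = 70.
So the eigenvalues of A^T A are ≈ 6.3517, 9.0414, 54.6069 (all ≥ 0, as they must be for A^T A). The largest is λ_max ≈ 54.6069, hence ||A||_2 = sqrt(λ_max) ≈ 7.3896.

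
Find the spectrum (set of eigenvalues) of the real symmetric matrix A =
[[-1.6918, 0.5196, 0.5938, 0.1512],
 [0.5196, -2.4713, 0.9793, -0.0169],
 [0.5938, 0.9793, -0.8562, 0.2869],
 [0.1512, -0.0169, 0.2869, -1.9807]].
sigma(A) ≈ {-3, -2, 0} (-2 with multiplicity 2)

A is real symmetric, so its spectrum consists of real eigenvalues. Expanding the characteristic polynomial of the displayed matrix gives
  det(λ I - A) = p(λ) = λ^4 + (7)λ^3 + (16)λ^2 + (12)λ + (0).
Solving p(λ) = 0 yields eigenvalues ≈ -3, -2, -2, 0. (A is shown rounded to 4 decimals, so these recover the underlying integer eigenvalues to within that precision.)
Verification: the trace of A = -7 equals the sum of eigenvalues -7, and det(A) ≈ 0.0001 matches the eigenvalue product 0.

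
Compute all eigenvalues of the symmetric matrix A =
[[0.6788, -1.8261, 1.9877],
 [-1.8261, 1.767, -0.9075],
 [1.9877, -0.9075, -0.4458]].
sigma(A) ≈ {-2, 0, 4}

A is real symmetric, so its spectrum consists of real eigenvalues. Expanding the characteristic polynomial of the displayed matrix gives
  det(λ I - A) = p(λ) = λ^3 + (-2)λ^2 + (-8)λ + (0).
Solving p(λ) = 0 yields eigenvalues ≈ -2, 0, 4. (A is shown rounded to 4 decimals, so these recover the underlying integer eigenvalues to within that precision.)
Verification: the trace of A = 2 equals the sum of eigenvalues 2, and det(A) ≈ -0.0005 matches the eigenvalue product 0.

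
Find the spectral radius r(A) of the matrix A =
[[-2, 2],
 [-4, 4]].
r(A) = 2

The eigenvalues of A are the roots of its characteristic polynomial. With M = A (coefficients from the trace and determinant):
  p(λ) = det(λ I - M) = λ^2 - 2λ.
For λ^2 - 2λ the discriminant is 4. It is a perfect square (2^2), so the roots are rational: λ = (2 ± 2)/2 = 2, 0.
Thus the eigenvalues (to 4 decimals) are 2 (modulus 2); 0 (modulus 0). The spectral radius is the largest modulus: r(A) = 2. (Cross-check: r(A) ≤ ||A||_2 ≈ 6.3246; equality holds whenever A is normal, though it can also hold for some non-normal A.)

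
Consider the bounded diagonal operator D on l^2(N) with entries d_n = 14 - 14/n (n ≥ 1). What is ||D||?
||D|| = 14

For a diagonal operator on l^2 with entries d_n, ||D|| = sup_n |d_n|. Here d_1 = 0, d_2 = 7, ..., and d_n = 14 - 14/n increases monotonically toward 14. All terms lie in [0, 14), so |d_n| = d_n and the supremum is the limit 14, which is not attained by any individual d_n. Hence ||D|| = 14.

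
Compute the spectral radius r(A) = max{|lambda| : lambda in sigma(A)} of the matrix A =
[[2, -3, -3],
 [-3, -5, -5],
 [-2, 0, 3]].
r(A) ≈ 6.5361

The eigenvalues of A are the roots of its characteristic polynomial. With M = A (coefficients from the trace, the sum of principal 2x2 minors, and det A):
  p(λ) = det(λ I - M) = λ^3 - 34λ + 57.
No integer candidate from the rational root theorem (±divisors of 57) is a root, so the roots are irrational. The cubic discriminant is Δ = 69493 > 0, so there are three distinct real roots. p(-7) = -48 and p(-6) = 45 have opposite signs, so a root lies in (-7, -6); Newton's method refines it to λ ≈ -6.5361. p(1) = 24 and p(2) = -3 have opposite signs, so a root lies in (1, 2); Newton's method refines it to λ ≈ 1.8683. p(4) = -15 and p(5) = 12 have opposite signs, so a root lies in (4, 5); Newton's method refines it to λ ≈ 4.6678. Check (Vieta): the three roots sum to 0, matching tr M = 0.
Thus the eigenvalues (to 4 decimals) are -6.5361 (modulus 6.5361); 1.8683 (modulus 1.8683); 4.6678 (modulus 4.6678). The spectral radius is the largest modulus: r(A) ≈ 6.5361. (Cross-check: r(A) ≤ ||A||_2 ≈ 8.6012; equality holds whenever A is normal, though it can also hold for some non-normal A.)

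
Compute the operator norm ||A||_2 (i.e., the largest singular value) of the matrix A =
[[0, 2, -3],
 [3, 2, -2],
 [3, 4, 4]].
||A||_2 ≈ 6.6344 (= sqrt(largest eigenvalue of A^T A))

||A||_2 = sigma_max(A) = sqrt(lambda_max(A^T A)). Form the symmetric matrix M = A^T A =
[[18, 18, 6],
 [18, 24, 6],
 [6, 6, 29]].
Its characteristic polynomial (trace, sum of principal 2x2 minors, determinant of M give the coefficients) is
  p(λ) = det(λ I - M) = λ^3 - 71λ^2 + 1254λ - 2916.
No integer candidate from the rational root theorem (±divisors of 2916) is a root, so the roots are irrational. The cubic discriminant is Δ = 308273076 > 0, so there are three distinct real roots. p(2) = -684 and p(3) = 234 have opposite signs, so a root lies in (2, 3); Newton's method refines it to λ ≈ 2.7316. p(24) = 108 and p(25) = -316 have opposite signs, so a root lies in (24, 25); Newton's method refines it to λ ≈ 24.2537. p(44) = -12 and p(45) = 864 have opposite signs, so a root lies in (44, 45); Newton's method refines it to λ ≈ 44.0147. Check (Vieta): the three roots sum to 71, matching tr M = 71.
So the eigenvalues of A^T A are ≈ 2.7316, 24.2537, 44.0147 (all ≥ 0, as they must be for A^T A). The largest is λ_max ≈ 44.0147, hence ||A||_2 = sqrt(λ_max) ≈ 6.6344.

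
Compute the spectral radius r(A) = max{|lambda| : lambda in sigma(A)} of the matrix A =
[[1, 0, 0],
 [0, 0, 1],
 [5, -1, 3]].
r(A) = (3 + sqrt(5))/2 ≈ 2.618

The eigenvalues of A are the roots of its characteristic polynomial. With M = A (coefficients from the trace, the sum of principal 2x2 minors, and det A):
  p(λ) = det(λ I - M) = λ^3 - 4λ^2 + 4λ - 1.
By the rational root theorem any rational root is an integer divisor of 1. Testing λ = 1: p(1) = 1 - 4 + 4 - 1 = 0, so λ = 1 is a root. Dividing out (λ - 1) leaves p(λ) = (λ - 1)(λ^2 - 3λ + 1). For λ^2 - 3λ + 1 the discriminant is 5. It is nonnegative but not a perfect square, so the roots are real and irrational: λ = (3 ± sqrt(5))/2 ≈ 2.618, 0.382.
Thus the eigenvalues (to 4 decimals) are 2.618 (modulus 2.618); 0.382 (modulus 0.382); 1 (modulus 1). The spectral radius is the largest modulus: r(A) = (3 + sqrt(5))/2 ≈ 2.618. (Cross-check: r(A) ≤ ||A||_2 ≈ 5.9977; equality holds whenever A is normal, though it can also hold for some non-normal A.)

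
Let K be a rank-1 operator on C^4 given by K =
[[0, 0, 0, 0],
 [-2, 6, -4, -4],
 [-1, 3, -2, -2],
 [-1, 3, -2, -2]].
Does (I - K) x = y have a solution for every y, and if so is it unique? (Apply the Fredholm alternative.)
(I - K) is invertible (det(I - K) = -1 ≠ 0), so for every y in C^4 the equation (I - K) x = y has a unique solution.

K has rank 1, so it is an outer product K = u v^T: every row of K is a multiple of one row vector. Reading off the entries, u = (0, 2, 1, 1) and v = (-1, 3, -2, -2) (row i of K equals u_i·v^T). A rank-one matrix u v^T satisfies K u = u (v·u) and kills the (3)-dimensional subspace v^⊥, so its characteristic polynomial is lambda^3 (lambda - v·u) with v·u = tr K = 2. Hence the eigenvalues of I - K are 1 (multiplicity 3) and 1 - (2) = -1, so det(I - K) = -1. (Direct check: I - K =
[[1, 0, 0, 0],
 [2, -5, 4, 4],
 [1, -3, 3, 2],
 [1, -3, 2, 3]]
has determinant -1.) The finite-dimensional Fredholm alternative says: either (I - K) is invertible, or ker(I - K) ≠ {0} and then range(I - K) = ker((I - K)^*)^⊥, with dim ker(I - K) = dim ker((I - K)^*). Since det(I - K) ≠ 0, 1 is not an eigenvalue of K and ker(I - K) = {0}, so we are in the first case: for every y there is a unique x = (I - K)^(-1) y. Explicitly, by the Sherman–Morrison formula, (I - u v^T)^(-1) = I + u v^T/(1 - v·u), i.e. (I - K)^(-1) = I - K.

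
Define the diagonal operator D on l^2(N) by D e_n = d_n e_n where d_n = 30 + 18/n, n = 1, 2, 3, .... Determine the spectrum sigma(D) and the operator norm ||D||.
sigma(D) = {30 + 18/n : n ≥ 1} ∪ {30}; ||D|| = 48

A bounded diagonal operator on l^2 with diagonal entries d_n has spectrum equal to the closure of {d_n : n ≥ 1}: every d_n is an eigenvalue (with eigenvector e_n), so {d_n} ⊂ sigma(D); the spectrum is closed, so its closure is too; and for lambda not in the closure, (D - lambda I) has bounded inverse (the diagonal entries 1/(d_n - lambda) are bounded). For our sequence d_n = 30 + 18/n, n = 1, 2, 3, ...:
  - {d_n} = {30 + 18/n : n ≥ 1}; the only limit point is 30
  - closure = {30 + 18/n : n ≥ 1} ∪ {30}
For the norm: a diagonal operator has ||D|| = sup_n |d_n|. Here d_n = 30 + 18/n is positive and decreasing, so sup_n |d_n| = d_1 = 30 + 18 = 48. So ||D|| = 48.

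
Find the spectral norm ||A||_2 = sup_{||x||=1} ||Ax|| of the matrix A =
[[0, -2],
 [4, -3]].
||A||_2 = sqrt((29 + sqrt(585))/2) ≈ 5.1569 (= sqrt(largest eigenvalue of A^T A))

||A||_2 = sigma_max(A) = sqrt(lambda_max(A^T A)). Form the symmetric matrix M = A^T A =
[[16, -12],
 [-12, 13]].
Its characteristic polynomial (trace, determinant of M give the coefficients) is
  p(λ) = det(λ I - M) = λ^2 - 29λ + 64.
For λ^2 - 29λ + 64 the discriminant is 585. It is nonnegative but not a perfect square, so the roots are real and irrational: λ = (29 ± sqrt(585))/2 ≈ 26.5934, 2.4066.
So the eigenvalues of A^T A are ≈ 2.4066, 26.5934 (all ≥ 0, as they must be for A^T A). The largest is λ_max = (29 + sqrt(585))/2 ≈ 26.5934, hence ||A||_2 = sqrt(λ_max) = sqrt((29 + sqrt(585))/2) ≈ 5.1569.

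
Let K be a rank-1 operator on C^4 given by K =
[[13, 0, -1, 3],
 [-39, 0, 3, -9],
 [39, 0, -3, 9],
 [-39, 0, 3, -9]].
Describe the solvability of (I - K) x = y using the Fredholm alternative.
(I - K) is singular (det(I - K) = 0, i.e. 1 ∈ sigma(K)). (I - K) x = y is solvable iff y ⊥ ker((I - K)^*) = span{(13, 0, -1, 3)}, i.e. iff 13y_1 - y_3 + 3y_4 = 0. When solvable, the solutions are x = y + c·(1, -3, 3, -3), c arbitrary (ker(I - K) = span{(1, -3, 3, -3)}, dimension 1).

K has rank 1, so it is an outer product K = u v^T: every row of K is a multiple of one row vector. Reading off the entries, u = (1, -3, 3, -3) and v = (13, 0, -1, 3) (row i of K equals u_i·v^T). A rank-one matrix u v^T satisfies K u = u (v·u) and kills the (3)-dimensional subspace v^⊥, so its characteristic polynomial is lambda^3 (lambda - v·u) with v·u = tr K = 1. Hence the eigenvalues of I - K are 1 (multiplicity 3) and 1 - (1) = 0, so det(I - K) = 0. (Direct check: I - K =
[[-12, 0, 1, -3],
 [39, 1, -3, 9],
 [-39, 0, 4, -9],
 [39, 0, -3, 10]]
has determinant 0.) So 1 is an eigenvalue of K and (I - K) is not invertible. The finite-dimensional Fredholm alternative says: either (I - K) is invertible, or ker(I - K) ≠ {0} and then range(I - K) = ker((I - K)^*)^⊥, with dim ker(I - K) = dim ker((I - K)^*). We are in the second case, so we need both kernels. Kernel of I - K: (I - K) u = u - u (v·u) = u - u = 0, so ker(I - K) = span{u} = span{(1, -3, 3, -3)} (it is exactly 1-dimensional because rank(I - K) = 3). Kernel of the adjoint: K is real, so (I - K)^* = I - K^T = I - v u^T, and (I - v u^T) v = v - v (u·v) = 0; hence ker((I - K)^*) = span{v} = span{(13, 0, -1, 3)}. Therefore (I - K) x = y is solvable iff <y, v> = 0, i.e. iff 13y_1 - y_3 + 3y_4 = 0. When this holds, K y = u (v·y) = 0, so (I - K) y = y and x = y is a particular solution; the full solution set is the line x = y + c·u = y + c·(1, -3, 3, -3), c ∈ C.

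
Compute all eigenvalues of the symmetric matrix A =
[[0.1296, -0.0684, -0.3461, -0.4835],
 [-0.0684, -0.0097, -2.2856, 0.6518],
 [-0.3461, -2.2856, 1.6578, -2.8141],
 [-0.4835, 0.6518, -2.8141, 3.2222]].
sigma(A) ≈ {-2, 0, 1, 6}

A is real symmetric, so its spectrum consists of real eigenvalues. Expanding the characteristic polynomial of the displayed matrix gives
  det(λ I - A) = p(λ) = λ^4 + (-5)λ^3 + (-8)λ^2 + (12)λ + (0).
Solving p(λ) = 0 yields eigenvalues ≈ -2, 0, 1, 6. (A is shown rounded to 4 decimals, so these recover the underlying integer eigenvalues to within that precision.)
Verification: the trace of A = 5 equals the sum of eigenvalues 5, and det(A) ≈ 0.0007 matches the eigenvalue product 0.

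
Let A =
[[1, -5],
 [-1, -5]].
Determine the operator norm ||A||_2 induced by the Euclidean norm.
||A||_2 = sqrt(50) ≈ 7.0711 (= sqrt(largest eigenvalue of A^T A))

||A||_2 = sigma_max(A) = sqrt(lambda_max(A^T A)). Form the symmetric matrix M = A^T A =
[[2, 0],
 [0, 50]].
Its characteristic polynomial (trace, determinant of M give the coefficients) is
  p(λ) = det(λ I - M) = λ^2 - 52λ + 100.
For λ^2 - 52λ + 100 the discriminant is 2304. It is a perfect square (48^2), so the roots are rational: λ = (52 ± 48)/2 = 50, 2.
So the eigenvalues of A^T A are ≈ 2, 50 (all ≥ 0, as they must be for A^T A). The largest is λ_max = 50, hence ||A||_2 = sqrt(λ_max) = sqrt(50) ≈ 7.0711.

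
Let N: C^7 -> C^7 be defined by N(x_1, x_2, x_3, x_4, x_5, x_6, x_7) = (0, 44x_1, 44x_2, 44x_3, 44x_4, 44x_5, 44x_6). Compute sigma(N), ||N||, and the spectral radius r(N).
sigma(N) = {0}; ||N|| = 44; r(N) = 0. (N is nilpotent with N^7 = 0.)

On C^7, N is a strictly lower-triangular matrix with 44 on the subdiagonal and zeros elsewhere, so its characteristic polynomial is lambda^7 and every eigenvalue is 0: sigma(N) = {0}. For the operator norm, N e_i = 44e_{i+1} for i = 1, ..., 6 and N e_7 = 0, so the singular values of N are 44 (with multiplicity 6) and 0; hence ||N|| = 44. The spectral radius r(N) = max|lambda| = 0. Note ||N|| > r(N) — characteristic of non-normal nilpotent operators. Indeed N^7 = 0.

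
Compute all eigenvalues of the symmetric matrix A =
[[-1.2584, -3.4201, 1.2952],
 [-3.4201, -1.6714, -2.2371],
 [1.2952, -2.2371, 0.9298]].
sigma(A) ≈ {-5, -1, 4}

A is real symmetric, so its spectrum consists of real eigenvalues. Expanding the characteristic polynomial of the displayed matrix gives
  det(λ I - A) = p(λ) = λ^3 + (2)λ^2 + (-19)λ + (-20).
Solving p(λ) = 0 yields eigenvalues ≈ -5, -1, 4. (A is shown rounded to 4 decimals, so these recover the underlying integer eigenvalues to within that precision.)
Verification: the trace of A = -2 equals the sum of eigenvalues -2, and det(A) ≈ 20.0008 matches the eigenvalue product 20.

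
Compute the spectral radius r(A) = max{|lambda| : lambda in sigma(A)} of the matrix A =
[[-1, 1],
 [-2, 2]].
r(A) = 1

The eigenvalues of A are the roots of its characteristic polynomial. With M = A (coefficients from the trace and determinant):
  p(λ) = det(λ I - M) = λ^2 - λ.
For λ^2 - λ the discriminant is 1. It is a perfect square (1^2), so the roots are rational: λ = (1 ± 1)/2 = 1, 0.
Thus the eigenvalues (to 4 decimals) are 1 (modulus 1); 0 (modulus 0). The spectral radius is the largest modulus: r(A) = 1. (Cross-check: r(A) ≤ ||A||_2 ≈ 3.1623; equality holds whenever A is normal, though it can also hold for some non-normal A.)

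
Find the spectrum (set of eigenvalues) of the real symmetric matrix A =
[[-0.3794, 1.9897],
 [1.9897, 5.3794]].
sigma(A) ≈ {-1, 6}

A is real symmetric, so its spectrum consists of real eigenvalues. Expanding the characteristic polynomial of the displayed matrix gives
  det(λ I - A) = p(λ) = λ^2 + (-5)λ + (-6).
Solving p(λ) = 0 yields eigenvalues ≈ -1, 6. (A is shown rounded to 4 decimals, so these recover the underlying integer eigenvalues to within that precision.)
Verification: the trace of A = 5 equals the sum of eigenvalues 5, and det(A) ≈ -5.9999 matches the eigenvalue product -6.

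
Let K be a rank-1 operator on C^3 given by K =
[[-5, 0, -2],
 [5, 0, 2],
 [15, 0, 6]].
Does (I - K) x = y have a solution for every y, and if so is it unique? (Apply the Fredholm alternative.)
(I - K) is singular (det(I - K) = 0, i.e. 1 ∈ sigma(K)). (I - K) x = y is solvable iff y ⊥ ker((I - K)^*) = span{(-5, 0, -2)}, i.e. iff -5y_1 - 2y_3 = 0. When solvable, the solutions are x = y + c·(1, -1, -3), c arbitrary (ker(I - K) = span{(1, -1, -3)}, dimension 1).

K has rank 1, so it is an outer product K = u v^T: every row of K is a multiple of one row vector. Reading off the entries, u = (1, -1, -3) and v = (-5, 0, -2) (row i of K equals u_i·v^T). A rank-one matrix u v^T satisfies K u = u (v·u) and kills the (2)-dimensional subspace v^⊥, so its characteristic polynomial is lambda^2 (lambda - v·u) with v·u = tr K = 1. Hence the eigenvalues of I - K are 1 (multiplicity 2) and 1 - (1) = 0, so det(I - K) = 0. (Direct check: I - K =
[[6, 0, 2],
 [-5, 1, -2],
 [-15, 0, -5]]
has determinant 0.) So 1 is an eigenvalue of K and (I - K) is not invertible. The finite-dimensional Fredholm alternative says: either (I - K) is invertible, or ker(I - K) ≠ {0} and then range(I - K) = ker((I - K)^*)^⊥, with dim ker(I - K) = dim ker((I - K)^*). We are in the second case, so we need both kernels. Kernel of I - K: (I - K) u = u - u (v·u) = u - u = 0, so ker(I - K) = span{u} = span{(1, -1, -3)} (it is exactly 1-dimensional because rank(I - K) = 2). Kernel of the adjoint: K is real, so (I - K)^* = I - K^T = I - v u^T, and (I - v u^T) v = v - v (u·v) = 0; hence ker((I - K)^*) = span{v} = span{(-5, 0, -2)}. Therefore (I - K) x = y is solvable iff <y, v> = 0, i.e. iff -5y_1 - 2y_3 = 0. When this holds, K y = u (v·y) = 0, so (I - K) y = y and x = y is a particular solution; the full solution set is the line x = y + c·u = y + c·(1, -1, -3), c ∈ C.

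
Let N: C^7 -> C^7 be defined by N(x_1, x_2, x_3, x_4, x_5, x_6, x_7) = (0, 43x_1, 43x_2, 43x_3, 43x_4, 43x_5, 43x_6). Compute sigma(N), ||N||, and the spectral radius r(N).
sigma(N) = {0}; ||N|| = 43; r(N) = 0. (N is nilpotent with N^7 = 0.)

On C^7, N is a strictly lower-triangular matrix with 43 on the subdiagonal and zeros elsewhere, so its characteristic polynomial is lambda^7 and every eigenvalue is 0: sigma(N) = {0}. For the operator norm, N e_i = 43e_{i+1} for i = 1, ..., 6 and N e_7 = 0, so the singular values of N are 43 (with multiplicity 6) and 0; hence ||N|| = 43. The spectral radius r(N) = max|lambda| = 0. Note ||N|| > r(N) — characteristic of non-normal nilpotent operators. Indeed N^7 = 0.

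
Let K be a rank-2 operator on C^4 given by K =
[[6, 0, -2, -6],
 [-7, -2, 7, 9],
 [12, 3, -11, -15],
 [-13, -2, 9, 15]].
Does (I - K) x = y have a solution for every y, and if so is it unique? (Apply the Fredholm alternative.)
(I - K) is invertible (det(I - K) = -90 ≠ 0), so for every y in C^4 the equation (I - K) x = y has a unique solution.

K has rank 2 and factors as K = U V^T = u1 v1^T + u2 v2^T with u1 = (0, -2, 3, -2), v1 = (2, 1, -3, -3), u2 = (2, -1, 2, -3), v2 = (3, 0, -1, -3) (multiplying out reproduces the displayed K). The nonzero eigenvalues of U V^T coincide with those of the 2 x 2 matrix G = V^T U = [[v1·u1, v1·u2], [v2·u1, v2·u2]] = [[-5, 6], [3, 13]], and by the Sylvester determinant identity det(I_4 - U V^T) = det(I_2 - V^T U) = det([[6, -6], [-3, -12]]) = (6)(-12) - (-6)(-3) = -90. (Direct check: I - K =
[[-5, 0, 2, 6],
 [7, 3, -7, -9],
 [-12, -3, 12, 15],
 [13, 2, -9, -14]]
has determinant -90.) The finite-dimensional Fredholm alternative says: either (I - K) is invertible, or ker(I - K) ≠ {0} and then range(I - K) = ker((I - K)^*)^⊥, with dim ker(I - K) = dim ker((I - K)^*). Since det(I - K) ≠ 0, 1 is not an eigenvalue of K and ker(I - K) = {0}, so we are in the first case: for every y there is a unique x = (I - K)^(-1) y. (Explicitly, by the Woodbury identity, (I - U V^T)^(-1) = I + U (I_2 - G)^(-1) V^T.)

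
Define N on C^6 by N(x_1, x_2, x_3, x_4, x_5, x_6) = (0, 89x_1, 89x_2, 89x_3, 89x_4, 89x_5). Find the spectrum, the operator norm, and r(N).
sigma(N) = {0}; ||N|| = 89; r(N) = 0. (N is nilpotent with N^6 = 0.)

On C^6, N is a strictly lower-triangular matrix with 89 on the subdiagonal and zeros elsewhere, so its characteristic polynomial is lambda^6 and every eigenvalue is 0: sigma(N) = {0}. For the operator norm, N e_i = 89e_{i+1} for i = 1, ..., 5 and N e_6 = 0, so the singular values of N are 89 (with multiplicity 5) and 0; hence ||N|| = 89. The spectral radius r(N) = max|lambda| = 0. Note ||N|| > r(N) — characteristic of non-normal nilpotent operators. Indeed N^6 = 0.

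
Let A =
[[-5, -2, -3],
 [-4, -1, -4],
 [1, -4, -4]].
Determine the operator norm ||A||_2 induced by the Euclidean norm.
||A||_2 ≈ 8.9343 (= sqrt(largest eigenvalue of A^T A))

||A||_2 = sigma_max(A) = sqrt(lambda_max(A^T A)). Form the symmetric matrix M = A^T A =
[[42, 10, 27],
 [10, 21, 26],
 [27, 26, 41]].
Its characteristic polynomial (trace, sum of principal 2x2 minors, determinant of M give the coefficients) is
  p(λ) = det(λ I - M) = λ^3 - 104λ^2 + 1960λ - 2401.
No integer candidate from the rational root theorem (±divisors of 2401) is a root, so the roots are irrational. The cubic discriminant is Δ = 9283315237 > 0, so there are three distinct real roots. p(1) = -544 and p(2) = 1111 have opposite signs, so a root lies in (1, 2); Newton's method refines it to λ ≈ 1.3157. p(22) = 1031 and p(23) = -170 have opposite signs, so a root lies in (22, 23); Newton's method refines it to λ ≈ 22.862. p(79) = -3586 and p(80) = 799 have opposite signs, so a root lies in (79, 80); Newton's method refines it to λ ≈ 79.8223. Check (Vieta): the three roots sum to 104, matching tr M = 104.
So the eigenvalues of A^T A are ≈ 1.3157, 22.862, 79.8223 (all ≥ 0, as they must be for A^T A). The largest is λ_max ≈ 79.8223, hence ||A||_2 = sqrt(λ_max) ≈ 8.9343.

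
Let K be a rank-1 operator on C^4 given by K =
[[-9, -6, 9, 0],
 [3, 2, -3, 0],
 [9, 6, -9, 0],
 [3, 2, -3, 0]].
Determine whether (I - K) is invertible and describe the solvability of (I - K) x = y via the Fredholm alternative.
(I - K) is invertible (det(I - K) = 17 ≠ 0), so for every y in C^4 the equation (I - K) x = y has a unique solution.

K has rank 1, so it is an outer product K = u v^T: every row of K is a multiple of one row vector. Reading off the entries, u = (3, -1, -3, -1) and v = (-3, -2, 3, 0) (row i of K equals u_i·v^T). A rank-one matrix u v^T satisfies K u = u (v·u) and kills the (3)-dimensional subspace v^⊥, so its characteristic polynomial is lambda^3 (lambda - v·u) with v·u = tr K = -16. Hence the eigenvalues of I - K are 1 (multiplicity 3) and 1 - (-16) = 17, so det(I - K) = 17. (Direct check: I - K =
[[10, 6, -9, 0],
 [-3, -1, 3, 0],
 [-9, -6, 10, 0],
 [-3, -2, 3, 1]]
has determinant 17.) The finite-dimensional Fredholm alternative says: either (I - K) is invertible, or ker(I - K) ≠ {0} and then range(I - K) = ker((I - K)^*)^⊥, with dim ker(I - K) = dim ker((I - K)^*). Since det(I - K) ≠ 0, 1 is not an eigenvalue of K and ker(I - K) = {0}, so we are in the first case: for every y there is a unique x = (I - K)^(-1) y. Explicitly, by the Sherman–Morrison formula, (I - u v^T)^(-1) = I + u v^T/(1 - v·u), i.e. (I - K)^(-1) = I + K/(17).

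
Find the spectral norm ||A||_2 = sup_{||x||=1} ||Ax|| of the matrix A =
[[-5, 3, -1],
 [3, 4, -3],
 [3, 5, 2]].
||A||_2 ≈ 7.6926 (= sqrt(largest eigenvalue of A^T A))

||A||_2 = sigma_max(A) = sqrt(lambda_max(A^T A)). Form the symmetric matrix M = A^T A =
[[43, 12, 2],
 [12, 50, -5],
 [2, -5, 14]].
Its characteristic polynomial (trace, sum of principal 2x2 minors, determinant of M give the coefficients) is
  p(λ) = det(λ I - M) = λ^3 - 107λ^2 + 3279λ - 26569.
No integer candidate from the rational root theorem (±divisors of 26569) is a root, so the roots are irrational. The cubic discriminant is Δ = 617034064 > 0, so there are three distinct real roots. p(12) = -901 and p(13) = 172 have opposite signs, so a root lies in (12, 13); Newton's method refines it to λ ≈ 12.8306. p(34) = 529 and p(35) = -4 have opposite signs, so a root lies in (34, 35); Newton's method refines it to λ ≈ 34.9925. p(59) = -196 and p(60) = 971 have opposite signs, so a root lies in (59, 60); Newton's method refines it to λ ≈ 59.1768. Check (Vieta): the three roots sum to 107, matching tr M = 107.
So the eigenvalues of A^T A are ≈ 12.8306, 34.9925, 59.1768 (all ≥ 0, as they must be for A^T A). The largest is λ_max ≈ 59.1768, hence ||A||_2 = sqrt(λ_max) ≈ 7.6926.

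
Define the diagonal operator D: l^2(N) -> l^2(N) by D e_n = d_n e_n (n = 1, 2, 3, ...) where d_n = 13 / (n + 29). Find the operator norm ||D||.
||D|| = 13/30 (attained at n = 1)

For D diagonal, ||D|| = sup_n |d_n| = sup_n 13/(n + 29). This is positive and strictly decreasing in n, so the supremum is attained at n = 1: d_1 = 13/(1 + 29) = 13/30. Hence ||D|| = 13/30.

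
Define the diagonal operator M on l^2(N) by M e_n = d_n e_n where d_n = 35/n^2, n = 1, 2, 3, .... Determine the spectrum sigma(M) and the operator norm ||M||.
sigma(M) = {35/n^2 : n ≥ 1} ∪ {0}; ||M|| = 35

A bounded diagonal operator on l^2 with diagonal entries d_n has spectrum equal to the closure of {d_n : n ≥ 1}: every d_n is an eigenvalue (with eigenvector e_n), so {d_n} ⊂ sigma(M); the spectrum is closed, so its closure is too; and for lambda not in the closure, (M - lambda I) has bounded inverse (the diagonal entries 1/(d_n - lambda) are bounded). For our sequence d_n = 35/n^2, n = 1, 2, 3, ...:
  - {d_n} = {35/n^2 : n ≥ 1}; the only limit point is 0
  - closure = {35/n^2 : n ≥ 1} ∪ {0}
For the norm: a diagonal operator has ||M|| = sup_n |d_n|. Here d_n = 35/n^2 is positive and decreasing, so sup_n |d_n| = d_1 = 35. So ||M|| = 35.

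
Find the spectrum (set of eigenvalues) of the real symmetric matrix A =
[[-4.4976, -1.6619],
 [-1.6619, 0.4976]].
sigma(A) ≈ {-5, 1}

A is real symmetric, so its spectrum consists of real eigenvalues. Expanding the characteristic polynomial of the displayed matrix gives
  det(λ I - A) = p(λ) = λ^2 + (4)λ + (-5).
Solving p(λ) = 0 yields eigenvalues ≈ -5, 1. (A is shown rounded to 4 decimals, so these recover the underlying integer eigenvalues to within that precision.)
Verification: the trace of A = -4 equals the sum of eigenvalues -4, and det(A) ≈ -4.9999 matches the eigenvalue product -5.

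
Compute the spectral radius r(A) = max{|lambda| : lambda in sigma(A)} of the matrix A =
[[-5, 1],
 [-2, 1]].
r(A) = (4 + sqrt(28))/2 ≈ 4.6458

The eigenvalues of A are the roots of its characteristic polynomial. With M = A (coefficients from the trace and determinant):
  p(λ) = det(λ I - M) = λ^2 + 4λ - 3.
For λ^2 + 4λ - 3 the discriminant is 28. It is nonnegative but not a perfect square, so the roots are real and irrational: λ = (-4 ± sqrt(28))/2 ≈ 0.6458, -4.6458.
Thus the eigenvalues (to 4 decimals) are 0.6458 (modulus 0.6458); -4.6458 (modulus 4.6458). The spectral radius is the largest modulus: r(A) = (4 + sqrt(28))/2 ≈ 4.6458. (Cross-check: r(A) ≤ ||A||_2 ≈ 5.5414; equality holds whenever A is normal, though it can also hold for some non-normal A.)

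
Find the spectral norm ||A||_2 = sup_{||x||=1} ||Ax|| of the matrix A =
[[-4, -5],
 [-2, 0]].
||A||_2 = sqrt((45 + sqrt(1625))/2) ≈ 6.5311 (= sqrt(largest eigenvalue of A^T A))

||A||_2 = sigma_max(A) = sqrt(lambda_max(A^T A)). Form the symmetric matrix M = A^T A =
[[20, 20],
 [20, 25]].
Its characteristic polynomial (trace, determinant of M give the coefficients) is
  p(λ) = det(λ I - M) = λ^2 - 45λ + 100.
For λ^2 - 45λ + 100 the discriminant is 1625. It is nonnegative but not a perfect square, so the roots are real and irrational: λ = (45 ± sqrt(1625))/2 ≈ 42.6556, 2.3444.
So the eigenvalues of A^T A are ≈ 2.3444, 42.6556 (all ≥ 0, as they must be for A^T A). The largest is λ_max = (45 + sqrt(1625))/2 ≈ 42.6556, hence ||A||_2 = sqrt(λ_max) = sqrt((45 + sqrt(1625))/2) ≈ 6.5311.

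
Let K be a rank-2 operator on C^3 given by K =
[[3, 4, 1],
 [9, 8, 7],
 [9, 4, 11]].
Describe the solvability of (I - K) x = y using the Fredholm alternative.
(I - K) is invertible (det(I - K) = 51 ≠ 0), so for every y in C^3 the equation (I - K) x = y has a unique solution.

K has rank 2 and factors as K = U V^T = u1 v1^T + u2 v2^T with u1 = (-2, -2, 2), v1 = (0, -1, 1), u2 = (-1, -3, -3), v2 = (-3, -2, -3) (multiplying out reproduces the displayed K). The nonzero eigenvalues of U V^T coincide with those of the 2 x 2 matrix G = V^T U = [[v1·u1, v1·u2], [v2·u1, v2·u2]] = [[4, 0], [4, 18]], and by the Sylvester determinant identity det(I_3 - U V^T) = det(I_2 - V^T U) = det([[-3, 0], [-4, -17]]) = (-3)(-17) - (0)(-4) = 51. (Direct check: I - K =
[[-2, -4, -1],
 [-9, -7, -7],
 [-9, -4, -10]]
has determinant 51.) The finite-dimensional Fredholm alternative says: either (I - K) is invertible, or ker(I - K) ≠ {0} and then range(I - K) = ker((I - K)^*)^⊥, with dim ker(I - K) = dim ker((I - K)^*). Since det(I - K) ≠ 0, 1 is not an eigenvalue of K and ker(I - K) = {0}, so we are in the first case: for every y there is a unique x = (I - K)^(-1) y. (Explicitly, by the Woodbury identity, (I - U V^T)^(-1) = I + U (I_2 - G)^(-1) V^T.)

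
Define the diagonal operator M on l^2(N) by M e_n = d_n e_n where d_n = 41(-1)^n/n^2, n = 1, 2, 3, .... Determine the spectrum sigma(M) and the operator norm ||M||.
sigma(M) = {41(-1)^n/n^2 : n ≥ 1} ∪ {0}; ||M|| = 41

A bounded diagonal operator on l^2 with diagonal entries d_n has spectrum equal to the closure of {d_n : n ≥ 1}: every d_n is an eigenvalue (with eigenvector e_n), so {d_n} ⊂ sigma(M); the spectrum is closed, so its closure is too; and for lambda not in the closure, (M - lambda I) has bounded inverse (the diagonal entries 1/(d_n - lambda) are bounded). For our sequence d_n = 41(-1)^n/n^2, n = 1, 2, 3, ...:
  - {d_n} = {41(-1)^n/n^2 : n ≥ 1}; the only limit point is 0
  - closure = {41(-1)^n/n^2 : n ≥ 1} ∪ {0}
For the norm: a diagonal operator has ||M|| = sup_n |d_n|. Here |d_n| = 41/n^2 is decreasing, so sup_n |d_n| = |d_1| = 41. So ||M|| = 41.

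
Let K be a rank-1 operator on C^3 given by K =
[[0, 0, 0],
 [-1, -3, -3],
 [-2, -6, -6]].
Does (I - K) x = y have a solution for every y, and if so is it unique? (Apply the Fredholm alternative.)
(I - K) is invertible (det(I - K) = 10 ≠ 0), so for every y in C^3 the equation (I - K) x = y has a unique solution.

K has rank 1, so it is an outer product K = u v^T: every row of K is a multiple of one row vector. Reading off the entries, u = (0, -1, -2) and v = (1, 3, 3) (row i of K equals u_i·v^T). A rank-one matrix u v^T satisfies K u = u (v·u) and kills the (2)-dimensional subspace v^⊥, so its characteristic polynomial is lambda^2 (lambda - v·u) with v·u = tr K = -9. Hence the eigenvalues of I - K are 1 (multiplicity 2) and 1 - (-9) = 10, so det(I - K) = 10. (Direct check: I - K =
[[1, 0, 0],
 [1, 4, 3],
 [2, 6, 7]]
has determinant 10.) The finite-dimensional Fredholm alternative says: either (I - K) is invertible, or ker(I - K) ≠ {0} and then range(I - K) = ker((I - K)^*)^⊥, with dim ker(I - K) = dim ker((I - K)^*). Since det(I - K) ≠ 0, 1 is not an eigenvalue of K and ker(I - K) = {0}, so we are in the first case: for every y there is a unique x = (I - K)^(-1) y. Explicitly, by the Sherman–Morrison formula, (I - u v^T)^(-1) = I + u v^T/(1 - v·u), i.e. (I - K)^(-1) = I + K/(10).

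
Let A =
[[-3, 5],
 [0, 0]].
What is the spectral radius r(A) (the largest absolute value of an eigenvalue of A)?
r(A) = 3

The eigenvalues of A are the roots of its characteristic polynomial. With M = A (coefficients from the trace and determinant):
  p(λ) = det(λ I - M) = λ^2 + 3λ.
For λ^2 + 3λ the discriminant is 9. It is a perfect square (3^2), so the roots are rational: λ = (-3 ± 3)/2 = 0, -3.
Thus the eigenvalues (to 4 decimals) are 0 (modulus 0); -3 (modulus 3). The spectral radius is the largest modulus: r(A) = 3. (Cross-check: r(A) ≤ ||A||_2 ≈ 5.831; equality holds whenever A is normal, though it can also hold for some non-normal A.)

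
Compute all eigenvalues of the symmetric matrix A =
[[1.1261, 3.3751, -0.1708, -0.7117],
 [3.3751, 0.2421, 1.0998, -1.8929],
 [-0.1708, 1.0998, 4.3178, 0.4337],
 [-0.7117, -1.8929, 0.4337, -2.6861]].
sigma(A) ≈ {-4, -2, 4, 5}

A is real symmetric, so its spectrum consists of real eigenvalues. Expanding the characteristic polynomial of the displayed matrix gives
  det(λ I - A) = p(λ) = λ^4 + (-3)λ^3 + (-26)λ^2 + (48)λ + (160.0037).
Solving p(λ) = 0 yields eigenvalues ≈ -4, -2, 4, 5. (A is shown rounded to 4 decimals, so these recover the underlying integer eigenvalues to within that precision.)
Verification: the trace of A = 3 equals the sum of eigenvalues 3, and det(A) ≈ 160.0037 matches the eigenvalue product 160.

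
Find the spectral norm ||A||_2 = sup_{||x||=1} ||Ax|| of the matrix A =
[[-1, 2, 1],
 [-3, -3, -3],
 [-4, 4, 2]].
||A||_2 ≈ 6.7039 (= sqrt(largest eigenvalue of A^T A))

||A||_2 = sigma_max(A) = sqrt(lambda_max(A^T A)). Form the symmetric matrix M = A^T A =
[[26, -9, 0],
 [-9, 29, 19],
 [0, 19, 14]].
Its characteristic polynomial (trace, sum of principal 2x2 minors, determinant of M give the coefficients) is
  p(λ) = det(λ I - M) = λ^3 - 69λ^2 + 1082λ - 36.
No integer candidate from the rational root theorem (±divisors of 36) is a root, so the roots are irrational. The cubic discriminant is Δ = 507961588 > 0, so there are three distinct real roots. p(0) = -36 and p(1) = 978 have opposite signs, so a root lies in (0, 1); Newton's method refines it to λ ≈ 0.0333. p(24) = 12 and p(25) = -486 have opposite signs, so a root lies in (24, 25); Newton's method refines it to λ ≈ 24.0239. p(44) = -828 and p(45) = 54 have opposite signs, so a root lies in (44, 45); Newton's method refines it to λ ≈ 44.9427. Check (Vieta): the three roots sum to 69, matching tr M = 69.
So the eigenvalues of A^T A are ≈ 0.0333, 24.0239, 44.9427 (all ≥ 0, as they must be for A^T A). The largest is λ_max ≈ 44.9427, hence ||A||_2 = sqrt(λ_max) ≈ 6.7039.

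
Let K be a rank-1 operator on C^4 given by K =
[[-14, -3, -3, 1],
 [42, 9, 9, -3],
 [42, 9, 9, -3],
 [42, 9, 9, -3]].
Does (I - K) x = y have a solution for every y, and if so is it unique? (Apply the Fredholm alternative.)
(I - K) is singular (det(I - K) = 0, i.e. 1 ∈ sigma(K)). (I - K) x = y is solvable iff y ⊥ ker((I - K)^*) = span{(-14, -3, -3, 1)}, i.e. iff -14y_1 - 3y_2 - 3y_3 + y_4 = 0. When solvable, the solutions are x = y + c·(1, -3, -3, -3), c arbitrary (ker(I - K) = span{(1, -3, -3, -3)}, dimension 1).

K has rank 1, so it is an outer product K = u v^T: every row of K is a multiple of one row vector. Reading off the entries, u = (1, -3, -3, -3) and v = (-14, -3, -3, 1) (row i of K equals u_i·v^T). A rank-one matrix u v^T satisfies K u = u (v·u) and kills the (3)-dimensional subspace v^⊥, so its characteristic polynomial is lambda^3 (lambda - v·u) with v·u = tr K = 1. Hence the eigenvalues of I - K are 1 (multiplicity 3) and 1 - (1) = 0, so det(I - K) = 0. (Direct check: I - K =
[[15, 3, 3, -1],
 [-42, -8, -9, 3],
 [-42, -9, -8, 3],
 [-42, -9, -9, 4]]
has determinant 0.) So 1 is an eigenvalue of K and (I - K) is not invertible. The finite-dimensional Fredholm alternative says: either (I - K) is invertible, or ker(I - K) ≠ {0} and then range(I - K) = ker((I - K)^*)^⊥, with dim ker(I - K) = dim ker((I - K)^*). We are in the second case, so we need both kernels. Kernel of I - K: (I - K) u = u - u (v·u) = u - u = 0, so ker(I - K) = span{u} = span{(1, -3, -3, -3)} (it is exactly 1-dimensional because rank(I - K) = 3). Kernel of the adjoint: K is real, so (I - K)^* = I - K^T = I - v u^T, and (I - v u^T) v = v - v (u·v) = 0; hence ker((I - K)^*) = span{v} = span{(-14, -3, -3, 1)}. Therefore (I - K) x = y is solvable iff <y, v> = 0, i.e. iff -14y_1 - 3y_2 - 3y_3 + y_4 = 0. When this holds, K y = u (v·y) = 0, so (I - K) y = y and x = y is a particular solution; the full solution set is the line x = y + c·u = y + c·(1, -3, -3, -3), c ∈ C.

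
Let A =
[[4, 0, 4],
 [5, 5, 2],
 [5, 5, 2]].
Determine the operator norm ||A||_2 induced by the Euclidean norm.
||A||_2 = sqrt((140 + sqrt(12048))/2) ≈ 11.175 (= sqrt(largest eigenvalue of A^T A))

||A||_2 = sigma_max(A) = sqrt(lambda_max(A^T A)). Form the symmetric matrix M = A^T A =
[[66, 50, 36],
 [50, 50, 20],
 [36, 20, 24]].
Its characteristic polynomial (trace, sum of principal 2x2 minors, determinant of M give the coefficients) is
  p(λ) = det(λ I - M) = λ^3 - 140λ^2 + 1888λ.
The constant term is 0, so λ = 0 is a root. Dividing out λ leaves p(λ) = λ(λ^2 - 140λ + 1888). For λ^2 - 140λ + 1888 the discriminant is 12048. It is nonnegative but not a perfect square, so the roots are real and irrational: λ = (140 ± sqrt(12048))/2 ≈ 124.8817, 15.1183.
So the eigenvalues of A^T A are ≈ 0, 15.1183, 124.8817 (all ≥ 0, as they must be for A^T A). The largest is λ_max = (140 + sqrt(12048))/2 ≈ 124.8817, hence ||A||_2 = sqrt(λ_max) = sqrt((140 + sqrt(12048))/2) ≈ 11.175.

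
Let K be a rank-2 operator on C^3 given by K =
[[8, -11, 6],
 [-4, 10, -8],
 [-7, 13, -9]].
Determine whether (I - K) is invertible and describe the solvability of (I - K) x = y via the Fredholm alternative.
(I - K) is invertible (det(I - K) = 12 ≠ 0), so for every y in C^3 the equation (I - K) x = y has a unique solution.

K has rank 2 and factors as K = U V^T = u1 v1^T + u2 v2^T with u1 = (1, -2, -2), v1 = (-1, -2, 3), u2 = (3, -2, -3), v2 = (3, -3, 1) (multiplying out reproduces the displayed K). The nonzero eigenvalues of U V^T coincide with those of the 2 x 2 matrix G = V^T U = [[v1·u1, v1·u2], [v2·u1, v2·u2]] = [[-3, -8], [7, 12]], and by the Sylvester determinant identity det(I_3 - U V^T) = det(I_2 - V^T U) = det([[4, 8], [-7, -11]]) = (4)(-11) - (8)(-7) = 12. (Direct check: I - K =
[[-7, 11, -6],
 [4, -9, 8],
 [7, -13, 10]]
has determinant 12.) The finite-dimensional Fredholm alternative says: either (I - K) is invertible, or ker(I - K) ≠ {0} and then range(I - K) = ker((I - K)^*)^⊥, with dim ker(I - K) = dim ker((I - K)^*). Since det(I - K) ≠ 0, 1 is not an eigenvalue of K and ker(I - K) = {0}, so we are in the first case: for every y there is a unique x = (I - K)^(-1) y. (Explicitly, by the Woodbury identity, (I - U V^T)^(-1) = I + U (I_2 - G)^(-1) V^T.)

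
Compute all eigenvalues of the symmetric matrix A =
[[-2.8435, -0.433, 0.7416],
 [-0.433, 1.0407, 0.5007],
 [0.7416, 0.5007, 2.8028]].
sigma(A) ≈ {-3, 1, 3}

A is real symmetric, so its spectrum consists of real eigenvalues. Expanding the characteristic polynomial of the displayed matrix gives
  det(λ I - A) = p(λ) = λ^3 + (-1)λ^2 + (-9)λ + (9).
Solving p(λ) = 0 yields eigenvalues ≈ -3, 1, 3. (A is shown rounded to 4 decimals, so these recover the underlying integer eigenvalues to within that precision.)
Verification: the trace of A = 1 equals the sum of eigenvalues 1, and det(A) ≈ -9.0007 matches the eigenvalue product -9.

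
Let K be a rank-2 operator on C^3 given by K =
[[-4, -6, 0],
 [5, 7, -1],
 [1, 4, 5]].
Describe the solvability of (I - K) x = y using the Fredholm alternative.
(I - K) is invertible (det(I - K) = 14 ≠ 0), so for every y in C^3 the equation (I - K) x = y has a unique solution.

K has rank 2 and factors as K = U V^T = u1 v1^T + u2 v2^T with u1 = (-2, 3, -2), v1 = (1, 1, -1), u2 = (-2, 2, 3), v2 = (1, 2, 1) (multiplying out reproduces the displayed K). The nonzero eigenvalues of U V^T coincide with those of the 2 x 2 matrix G = V^T U = [[v1·u1, v1·u2], [v2·u1, v2·u2]] = [[3, -3], [2, 5]], and by the Sylvester determinant identity det(I_3 - U V^T) = det(I_2 - V^T U) = det([[-2, 3], [-2, -4]]) = (-2)(-4) - (3)(-2) = 14. (Direct check: I - K =
[[5, 6, 0],
 [-5, -6, 1],
 [-1, -4, -4]]
has determinant 14.) The finite-dimensional Fredholm alternative says: either (I - K) is invertible, or ker(I - K) ≠ {0} and then range(I - K) = ker((I - K)^*)^⊥, with dim ker(I - K) = dim ker((I - K)^*). Since det(I - K) ≠ 0, 1 is not an eigenvalue of K and ker(I - K) = {0}, so we are in the first case: for every y there is a unique x = (I - K)^(-1) y. (Explicitly, by the Woodbury identity, (I - U V^T)^(-1) = I + U (I_2 - G)^(-1) V^T.)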